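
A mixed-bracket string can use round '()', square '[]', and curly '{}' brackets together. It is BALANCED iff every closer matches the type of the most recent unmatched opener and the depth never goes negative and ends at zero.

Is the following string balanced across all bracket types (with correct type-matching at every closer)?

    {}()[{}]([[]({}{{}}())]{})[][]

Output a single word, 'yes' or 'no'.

Answer: yes

Derivation:
pos 0: push '{'; stack = {
pos 1: '}' matches '{'; pop; stack = (empty)
pos 2: push '('; stack = (
pos 3: ')' matches '('; pop; stack = (empty)
pos 4: push '['; stack = [
pos 5: push '{'; stack = [{
pos 6: '}' matches '{'; pop; stack = [
pos 7: ']' matches '['; pop; stack = (empty)
pos 8: push '('; stack = (
pos 9: push '['; stack = ([
pos 10: push '['; stack = ([[
pos 11: ']' matches '['; pop; stack = ([
pos 12: push '('; stack = ([(
pos 13: push '{'; stack = ([({
pos 14: '}' matches '{'; pop; stack = ([(
pos 15: push '{'; stack = ([({
pos 16: push '{'; stack = ([({{
pos 17: '}' matches '{'; pop; stack = ([({
pos 18: '}' matches '{'; pop; stack = ([(
pos 19: push '('; stack = ([((
pos 20: ')' matches '('; pop; stack = ([(
pos 21: ')' matches '('; pop; stack = ([
pos 22: ']' matches '['; pop; stack = (
pos 23: push '{'; stack = ({
pos 24: '}' matches '{'; pop; stack = (
pos 25: ')' matches '('; pop; stack = (empty)
pos 26: push '['; stack = [
pos 27: ']' matches '['; pop; stack = (empty)
pos 28: push '['; stack = [
pos 29: ']' matches '['; pop; stack = (empty)
end: stack empty → VALID
Verdict: properly nested → yes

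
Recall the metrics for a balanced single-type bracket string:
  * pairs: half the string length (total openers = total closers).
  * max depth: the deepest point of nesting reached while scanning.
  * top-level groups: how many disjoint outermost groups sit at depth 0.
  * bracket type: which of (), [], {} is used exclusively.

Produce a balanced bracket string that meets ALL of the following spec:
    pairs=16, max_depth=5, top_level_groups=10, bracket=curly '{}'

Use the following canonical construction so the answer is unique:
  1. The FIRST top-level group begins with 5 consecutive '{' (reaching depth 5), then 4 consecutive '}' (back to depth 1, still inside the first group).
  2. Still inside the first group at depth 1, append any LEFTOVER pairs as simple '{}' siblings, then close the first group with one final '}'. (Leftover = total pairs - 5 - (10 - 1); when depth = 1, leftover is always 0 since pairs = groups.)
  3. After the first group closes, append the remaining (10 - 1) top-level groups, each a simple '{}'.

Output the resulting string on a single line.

Spec: pairs=16 depth=5 groups=10
Leftover pairs = 16 - 5 - (10-1) = 2
First group: deep chain of depth 5 + 2 sibling pairs
Remaining 9 groups: simple '{}' each

Answer: {{{{{}}}}{}{}}{}{}{}{}{}{}{}{}{}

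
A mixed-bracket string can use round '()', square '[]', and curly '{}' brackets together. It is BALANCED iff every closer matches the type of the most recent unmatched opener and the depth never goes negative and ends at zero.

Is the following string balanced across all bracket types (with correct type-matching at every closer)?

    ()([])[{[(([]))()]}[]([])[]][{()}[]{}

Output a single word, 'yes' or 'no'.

pos 0: push '('; stack = (
pos 1: ')' matches '('; pop; stack = (empty)
pos 2: push '('; stack = (
pos 3: push '['; stack = ([
pos 4: ']' matches '['; pop; stack = (
pos 5: ')' matches '('; pop; stack = (empty)
pos 6: push '['; stack = [
pos 7: push '{'; stack = [{
pos 8: push '['; stack = [{[
pos 9: push '('; stack = [{[(
pos 10: push '('; stack = [{[((
pos 11: push '['; stack = [{[(([
pos 12: ']' matches '['; pop; stack = [{[((
pos 13: ')' matches '('; pop; stack = [{[(
pos 14: ')' matches '('; pop; stack = [{[
pos 15: push '('; stack = [{[(
pos 16: ')' matches '('; pop; stack = [{[
pos 17: ']' matches '['; pop; stack = [{
pos 18: '}' matches '{'; pop; stack = [
pos 19: push '['; stack = [[
pos 20: ']' matches '['; pop; stack = [
pos 21: push '('; stack = [(
pos 22: push '['; stack = [([
pos 23: ']' matches '['; pop; stack = [(
pos 24: ')' matches '('; pop; stack = [
pos 25: push '['; stack = [[
pos 26: ']' matches '['; pop; stack = [
pos 27: ']' matches '['; pop; stack = (empty)
pos 28: push '['; stack = [
pos 29: push '{'; stack = [{
pos 30: push '('; stack = [{(
pos 31: ')' matches '('; pop; stack = [{
pos 32: '}' matches '{'; pop; stack = [
pos 33: push '['; stack = [[
pos 34: ']' matches '['; pop; stack = [
pos 35: push '{'; stack = [{
pos 36: '}' matches '{'; pop; stack = [
end: stack still non-empty ([) → INVALID
Verdict: unclosed openers at end: [ → no

Answer: no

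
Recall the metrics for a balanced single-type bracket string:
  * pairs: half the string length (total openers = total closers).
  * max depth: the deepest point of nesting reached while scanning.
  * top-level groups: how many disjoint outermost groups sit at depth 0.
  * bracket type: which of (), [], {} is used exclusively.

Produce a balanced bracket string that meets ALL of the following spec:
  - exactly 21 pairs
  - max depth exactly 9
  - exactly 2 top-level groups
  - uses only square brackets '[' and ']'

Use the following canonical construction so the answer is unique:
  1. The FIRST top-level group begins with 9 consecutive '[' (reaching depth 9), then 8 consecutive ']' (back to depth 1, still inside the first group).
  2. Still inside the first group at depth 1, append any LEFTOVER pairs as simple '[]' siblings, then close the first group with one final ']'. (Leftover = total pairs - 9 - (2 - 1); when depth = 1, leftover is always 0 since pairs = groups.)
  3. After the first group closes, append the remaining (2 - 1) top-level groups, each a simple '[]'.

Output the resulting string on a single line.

Spec: pairs=21 depth=9 groups=2
Leftover pairs = 21 - 9 - (2-1) = 11
First group: deep chain of depth 9 + 11 sibling pairs
Remaining 1 groups: simple '[]' each

Answer: [[[[[[[[[]]]]]]]][][][][][][][][][][][]][]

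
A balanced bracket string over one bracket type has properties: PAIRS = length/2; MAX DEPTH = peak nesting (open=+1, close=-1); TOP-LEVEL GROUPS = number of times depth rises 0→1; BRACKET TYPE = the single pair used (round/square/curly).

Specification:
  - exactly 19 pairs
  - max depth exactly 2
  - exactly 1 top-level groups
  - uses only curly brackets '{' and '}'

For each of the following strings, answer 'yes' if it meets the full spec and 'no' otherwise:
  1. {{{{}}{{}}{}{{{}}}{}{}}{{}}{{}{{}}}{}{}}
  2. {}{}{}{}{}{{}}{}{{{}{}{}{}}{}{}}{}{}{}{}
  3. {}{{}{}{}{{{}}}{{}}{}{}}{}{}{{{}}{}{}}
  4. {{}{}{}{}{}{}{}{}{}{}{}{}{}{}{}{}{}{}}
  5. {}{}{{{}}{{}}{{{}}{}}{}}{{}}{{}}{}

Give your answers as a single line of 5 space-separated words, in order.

Answer: no no no yes no

Derivation:
String 1 '{{{{}}{{}}{}{{{}}}{}{}}{{}}{{}{{}}}{}{}}': depth seq [1 2 3 4 3 2 3 4 3 2 3 2 3 4 5 4 3 2 3 2 3 2 1 2 3 2 1 2 3 2 3 4 3 2 1 2 1 2 1 0]
  -> pairs=20 depth=5 groups=1 -> no
String 2 '{}{}{}{}{}{{}}{}{{{}{}{}{}}{}{}}{}{}{}{}': depth seq [1 0 1 0 1 0 1 0 1 0 1 2 1 0 1 0 1 2 3 2 3 2 3 2 3 2 1 2 1 2 1 0 1 0 1 0 1 0 1 0]
  -> pairs=20 depth=3 groups=12 -> no
String 3 '{}{{}{}{}{{{}}}{{}}{}{}}{}{}{{{}}{}{}}': depth seq [1 0 1 2 1 2 1 2 1 2 3 4 3 2 1 2 3 2 1 2 1 2 1 0 1 0 1 0 1 2 3 2 1 2 1 2 1 0]
  -> pairs=19 depth=4 groups=5 -> no
String 4 '{{}{}{}{}{}{}{}{}{}{}{}{}{}{}{}{}{}{}}': depth seq [1 2 1 2 1 2 1 2 1 2 1 2 1 2 1 2 1 2 1 2 1 2 1 2 1 2 1 2 1 2 1 2 1 2 1 2 1 0]
  -> pairs=19 depth=2 groups=1 -> yes
String 5 '{}{}{{{}}{{}}{{{}}{}}{}}{{}}{{}}{}': depth seq [1 0 1 0 1 2 3 2 1 2 3 2 1 2 3 4 3 2 3 2 1 2 1 0 1 2 1 0 1 2 1 0 1 0]
  -> pairs=17 depth=4 groups=6 -> no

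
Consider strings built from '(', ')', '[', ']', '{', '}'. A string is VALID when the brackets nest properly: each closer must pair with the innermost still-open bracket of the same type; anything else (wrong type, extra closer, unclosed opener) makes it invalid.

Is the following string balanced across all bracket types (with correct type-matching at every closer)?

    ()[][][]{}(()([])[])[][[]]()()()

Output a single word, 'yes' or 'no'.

Answer: yes

Derivation:
pos 0: push '('; stack = (
pos 1: ')' matches '('; pop; stack = (empty)
pos 2: push '['; stack = [
pos 3: ']' matches '['; pop; stack = (empty)
pos 4: push '['; stack = [
pos 5: ']' matches '['; pop; stack = (empty)
pos 6: push '['; stack = [
pos 7: ']' matches '['; pop; stack = (empty)
pos 8: push '{'; stack = {
pos 9: '}' matches '{'; pop; stack = (empty)
pos 10: push '('; stack = (
pos 11: push '('; stack = ((
pos 12: ')' matches '('; pop; stack = (
pos 13: push '('; stack = ((
pos 14: push '['; stack = (([
pos 15: ']' matches '['; pop; stack = ((
pos 16: ')' matches '('; pop; stack = (
pos 17: push '['; stack = ([
pos 18: ']' matches '['; pop; stack = (
pos 19: ')' matches '('; pop; stack = (empty)
pos 20: push '['; stack = [
pos 21: ']' matches '['; pop; stack = (empty)
pos 22: push '['; stack = [
pos 23: push '['; stack = [[
pos 24: ']' matches '['; pop; stack = [
pos 25: ']' matches '['; pop; stack = (empty)
pos 26: push '('; stack = (
pos 27: ')' matches '('; pop; stack = (empty)
pos 28: push '('; stack = (
pos 29: ')' matches '('; pop; stack = (empty)
pos 30: push '('; stack = (
pos 31: ')' matches '('; pop; stack = (empty)
end: stack empty → VALID
Verdict: properly nested → yes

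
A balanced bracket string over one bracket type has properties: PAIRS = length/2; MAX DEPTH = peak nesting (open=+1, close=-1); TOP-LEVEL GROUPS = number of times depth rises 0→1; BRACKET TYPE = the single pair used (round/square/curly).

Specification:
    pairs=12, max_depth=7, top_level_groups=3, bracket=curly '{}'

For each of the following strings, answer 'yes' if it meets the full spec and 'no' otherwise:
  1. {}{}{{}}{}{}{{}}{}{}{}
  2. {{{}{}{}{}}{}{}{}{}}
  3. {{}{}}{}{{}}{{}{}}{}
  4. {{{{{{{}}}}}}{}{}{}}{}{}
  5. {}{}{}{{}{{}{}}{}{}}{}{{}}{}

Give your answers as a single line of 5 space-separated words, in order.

Answer: no no no yes no

Derivation:
String 1 '{}{}{{}}{}{}{{}}{}{}{}': depth seq [1 0 1 0 1 2 1 0 1 0 1 0 1 2 1 0 1 0 1 0 1 0]
  -> pairs=11 depth=2 groups=9 -> no
String 2 '{{{}{}{}{}}{}{}{}{}}': depth seq [1 2 3 2 3 2 3 2 3 2 1 2 1 2 1 2 1 2 1 0]
  -> pairs=10 depth=3 groups=1 -> no
String 3 '{{}{}}{}{{}}{{}{}}{}': depth seq [1 2 1 2 1 0 1 0 1 2 1 0 1 2 1 2 1 0 1 0]
  -> pairs=10 depth=2 groups=5 -> no
String 4 '{{{{{{{}}}}}}{}{}{}}{}{}': depth seq [1 2 3 4 5 6 7 6 5 4 3 2 1 2 1 2 1 2 1 0 1 0 1 0]
  -> pairs=12 depth=7 groups=3 -> yes
String 5 '{}{}{}{{}{{}{}}{}{}}{}{{}}{}': depth seq [1 0 1 0 1 0 1 2 1 2 3 2 3 2 1 2 1 2 1 0 1 0 1 2 1 0 1 0]
  -> pairs=14 depth=3 groups=7 -> no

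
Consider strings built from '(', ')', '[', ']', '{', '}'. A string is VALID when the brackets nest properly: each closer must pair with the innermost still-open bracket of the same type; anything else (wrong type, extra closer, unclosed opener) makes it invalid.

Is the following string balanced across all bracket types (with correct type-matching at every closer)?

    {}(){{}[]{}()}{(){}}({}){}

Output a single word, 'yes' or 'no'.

Answer: yes

Derivation:
pos 0: push '{'; stack = {
pos 1: '}' matches '{'; pop; stack = (empty)
pos 2: push '('; stack = (
pos 3: ')' matches '('; pop; stack = (empty)
pos 4: push '{'; stack = {
pos 5: push '{'; stack = {{
pos 6: '}' matches '{'; pop; stack = {
pos 7: push '['; stack = {[
pos 8: ']' matches '['; pop; stack = {
pos 9: push '{'; stack = {{
pos 10: '}' matches '{'; pop; stack = {
pos 11: push '('; stack = {(
pos 12: ')' matches '('; pop; stack = {
pos 13: '}' matches '{'; pop; stack = (empty)
pos 14: push '{'; stack = {
pos 15: push '('; stack = {(
pos 16: ')' matches '('; pop; stack = {
pos 17: push '{'; stack = {{
pos 18: '}' matches '{'; pop; stack = {
pos 19: '}' matches '{'; pop; stack = (empty)
pos 20: push '('; stack = (
pos 21: push '{'; stack = ({
pos 22: '}' matches '{'; pop; stack = (
pos 23: ')' matches '('; pop; stack = (empty)
pos 24: push '{'; stack = {
pos 25: '}' matches '{'; pop; stack = (empty)
end: stack empty → VALID
Verdict: properly nested → yes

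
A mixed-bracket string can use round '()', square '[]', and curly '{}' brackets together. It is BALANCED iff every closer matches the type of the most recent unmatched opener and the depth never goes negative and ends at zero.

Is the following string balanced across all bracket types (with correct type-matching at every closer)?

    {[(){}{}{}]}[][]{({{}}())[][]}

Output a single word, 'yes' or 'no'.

Answer: yes

Derivation:
pos 0: push '{'; stack = {
pos 1: push '['; stack = {[
pos 2: push '('; stack = {[(
pos 3: ')' matches '('; pop; stack = {[
pos 4: push '{'; stack = {[{
pos 5: '}' matches '{'; pop; stack = {[
pos 6: push '{'; stack = {[{
pos 7: '}' matches '{'; pop; stack = {[
pos 8: push '{'; stack = {[{
pos 9: '}' matches '{'; pop; stack = {[
pos 10: ']' matches '['; pop; stack = {
pos 11: '}' matches '{'; pop; stack = (empty)
pos 12: push '['; stack = [
pos 13: ']' matches '['; pop; stack = (empty)
pos 14: push '['; stack = [
pos 15: ']' matches '['; pop; stack = (empty)
pos 16: push '{'; stack = {
pos 17: push '('; stack = {(
pos 18: push '{'; stack = {({
pos 19: push '{'; stack = {({{
pos 20: '}' matches '{'; pop; stack = {({
pos 21: '}' matches '{'; pop; stack = {(
pos 22: push '('; stack = {((
pos 23: ')' matches '('; pop; stack = {(
pos 24: ')' matches '('; pop; stack = {
pos 25: push '['; stack = {[
pos 26: ']' matches '['; pop; stack = {
pos 27: push '['; stack = {[
pos 28: ']' matches '['; pop; stack = {
pos 29: '}' matches '{'; pop; stack = (empty)
end: stack empty → VALID
Verdict: properly nested → yes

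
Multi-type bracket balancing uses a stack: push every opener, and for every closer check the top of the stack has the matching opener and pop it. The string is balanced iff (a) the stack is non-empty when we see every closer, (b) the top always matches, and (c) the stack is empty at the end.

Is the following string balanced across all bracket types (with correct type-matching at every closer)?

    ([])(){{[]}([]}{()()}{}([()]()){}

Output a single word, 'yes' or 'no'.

Answer: no

Derivation:
pos 0: push '('; stack = (
pos 1: push '['; stack = ([
pos 2: ']' matches '['; pop; stack = (
pos 3: ')' matches '('; pop; stack = (empty)
pos 4: push '('; stack = (
pos 5: ')' matches '('; pop; stack = (empty)
pos 6: push '{'; stack = {
pos 7: push '{'; stack = {{
pos 8: push '['; stack = {{[
pos 9: ']' matches '['; pop; stack = {{
pos 10: '}' matches '{'; pop; stack = {
pos 11: push '('; stack = {(
pos 12: push '['; stack = {([
pos 13: ']' matches '['; pop; stack = {(
pos 14: saw closer '}' but top of stack is '(' (expected ')') → INVALID
Verdict: type mismatch at position 14: '}' closes '(' → no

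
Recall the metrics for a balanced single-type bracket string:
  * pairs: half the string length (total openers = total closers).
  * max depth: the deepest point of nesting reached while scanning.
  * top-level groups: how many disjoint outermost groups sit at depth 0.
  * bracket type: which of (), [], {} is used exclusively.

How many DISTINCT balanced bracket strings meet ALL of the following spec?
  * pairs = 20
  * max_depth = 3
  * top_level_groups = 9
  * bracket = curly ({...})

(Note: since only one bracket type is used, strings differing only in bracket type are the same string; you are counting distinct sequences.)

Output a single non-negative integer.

Spec: pairs=20 depth=3 groups=9
Count(depth <= 3) = 5597172
Count(depth <= 2) = 75582
Count(depth == 3) = 5597172 - 75582 = 5521590

Answer: 5521590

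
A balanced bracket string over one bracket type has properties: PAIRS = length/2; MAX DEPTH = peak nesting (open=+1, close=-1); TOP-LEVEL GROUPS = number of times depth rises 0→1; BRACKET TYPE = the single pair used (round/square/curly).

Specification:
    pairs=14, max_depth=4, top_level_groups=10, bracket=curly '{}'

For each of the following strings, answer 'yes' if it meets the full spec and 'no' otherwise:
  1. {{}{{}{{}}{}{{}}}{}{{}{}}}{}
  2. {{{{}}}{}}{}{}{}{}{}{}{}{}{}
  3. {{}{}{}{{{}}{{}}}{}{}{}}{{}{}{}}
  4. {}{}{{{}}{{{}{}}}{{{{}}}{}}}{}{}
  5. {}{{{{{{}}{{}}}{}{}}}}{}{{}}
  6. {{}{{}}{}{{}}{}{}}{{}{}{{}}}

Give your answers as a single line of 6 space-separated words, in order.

Answer: no yes no no no no

Derivation:
String 1 '{{}{{}{{}}{}{{}}}{}{{}{}}}{}': depth seq [1 2 1 2 3 2 3 4 3 2 3 2 3 4 3 2 1 2 1 2 3 2 3 2 1 0 1 0]
  -> pairs=14 depth=4 groups=2 -> no
String 2 '{{{{}}}{}}{}{}{}{}{}{}{}{}{}': depth seq [1 2 3 4 3 2 1 2 1 0 1 0 1 0 1 0 1 0 1 0 1 0 1 0 1 0 1 0]
  -> pairs=14 depth=4 groups=10 -> yes
String 3 '{{}{}{}{{{}}{{}}}{}{}{}}{{}{}{}}': depth seq [1 2 1 2 1 2 1 2 3 4 3 2 3 4 3 2 1 2 1 2 1 2 1 0 1 2 1 2 1 2 1 0]
  -> pairs=16 depth=4 groups=2 -> no
String 4 '{}{}{{{}}{{{}{}}}{{{{}}}{}}}{}{}': depth seq [1 0 1 0 1 2 3 2 1 2 3 4 3 4 3 2 1 2 3 4 5 4 3 2 3 2 1 0 1 0 1 0]
  -> pairs=16 depth=5 groups=5 -> no
String 5 '{}{{{{{{}}{{}}}{}{}}}}{}{{}}': depth seq [1 0 1 2 3 4 5 6 5 4 5 6 5 4 3 4 3 4 3 2 1 0 1 0 1 2 1 0]
  -> pairs=14 depth=6 groups=4 -> no
String 6 '{{}{{}}{}{{}}{}{}}{{}{}{{}}}': depth seq [1 2 1 2 3 2 1 2 1 2 3 2 1 2 1 2 1 0 1 2 1 2 1 2 3 2 1 0]
  -> pairs=14 depth=3 groups=2 -> no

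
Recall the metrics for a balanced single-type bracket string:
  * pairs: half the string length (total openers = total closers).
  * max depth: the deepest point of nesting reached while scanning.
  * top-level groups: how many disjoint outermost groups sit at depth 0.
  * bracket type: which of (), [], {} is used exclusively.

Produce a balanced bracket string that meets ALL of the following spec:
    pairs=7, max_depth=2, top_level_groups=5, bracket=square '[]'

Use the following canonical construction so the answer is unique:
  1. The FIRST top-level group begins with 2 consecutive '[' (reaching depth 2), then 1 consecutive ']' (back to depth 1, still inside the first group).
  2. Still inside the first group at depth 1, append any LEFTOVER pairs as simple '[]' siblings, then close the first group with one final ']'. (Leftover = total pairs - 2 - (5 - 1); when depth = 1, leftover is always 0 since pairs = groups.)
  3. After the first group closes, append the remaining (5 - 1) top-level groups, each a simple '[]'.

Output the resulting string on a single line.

Answer: [[][]][][][][]

Derivation:
Spec: pairs=7 depth=2 groups=5
Leftover pairs = 7 - 2 - (5-1) = 1
First group: deep chain of depth 2 + 1 sibling pairs
Remaining 4 groups: simple '[]' each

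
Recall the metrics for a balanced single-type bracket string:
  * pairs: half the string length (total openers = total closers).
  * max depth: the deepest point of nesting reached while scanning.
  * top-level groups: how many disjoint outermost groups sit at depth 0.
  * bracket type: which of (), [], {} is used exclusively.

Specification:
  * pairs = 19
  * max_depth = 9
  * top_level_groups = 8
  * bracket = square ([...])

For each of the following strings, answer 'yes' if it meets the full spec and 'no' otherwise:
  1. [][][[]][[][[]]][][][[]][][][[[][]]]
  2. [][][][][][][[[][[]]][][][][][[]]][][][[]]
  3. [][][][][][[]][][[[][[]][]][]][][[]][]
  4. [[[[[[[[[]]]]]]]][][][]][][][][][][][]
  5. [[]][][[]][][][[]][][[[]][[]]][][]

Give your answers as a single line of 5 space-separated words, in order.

Answer: no no no yes no

Derivation:
String 1 '[][][[]][[][[]]][][][[]][][][[[][]]]': depth seq [1 0 1 0 1 2 1 0 1 2 1 2 3 2 1 0 1 0 1 0 1 2 1 0 1 0 1 0 1 2 3 2 3 2 1 0]
  -> pairs=18 depth=3 groups=10 -> no
String 2 '[][][][][][][[[][[]]][][][][][[]]][][][[]]': depth seq [1 0 1 0 1 0 1 0 1 0 1 0 1 2 3 2 3 4 3 2 1 2 1 2 1 2 1 2 1 2 3 2 1 0 1 0 1 0 1 2 1 0]
  -> pairs=21 depth=4 groups=10 -> no
String 3 '[][][][][][[]][][[[][[]][]][]][][[]][]': depth seq [1 0 1 0 1 0 1 0 1 0 1 2 1 0 1 0 1 2 3 2 3 4 3 2 3 2 1 2 1 0 1 0 1 2 1 0 1 0]
  -> pairs=19 depth=4 groups=11 -> no
String 4 '[[[[[[[[[]]]]]]]][][][]][][][][][][][]': depth seq [1 2 3 4 5 6 7 8 9 8 7 6 5 4 3 2 1 2 1 2 1 2 1 0 1 0 1 0 1 0 1 0 1 0 1 0 1 0]
  -> pairs=19 depth=9 groups=8 -> yes
String 5 '[[]][][[]][][][[]][][[[]][[]]][][]': depth seq [1 2 1 0 1 0 1 2 1 0 1 0 1 0 1 2 1 0 1 0 1 2 3 2 1 2 3 2 1 0 1 0 1 0]
  -> pairs=17 depth=3 groups=10 -> no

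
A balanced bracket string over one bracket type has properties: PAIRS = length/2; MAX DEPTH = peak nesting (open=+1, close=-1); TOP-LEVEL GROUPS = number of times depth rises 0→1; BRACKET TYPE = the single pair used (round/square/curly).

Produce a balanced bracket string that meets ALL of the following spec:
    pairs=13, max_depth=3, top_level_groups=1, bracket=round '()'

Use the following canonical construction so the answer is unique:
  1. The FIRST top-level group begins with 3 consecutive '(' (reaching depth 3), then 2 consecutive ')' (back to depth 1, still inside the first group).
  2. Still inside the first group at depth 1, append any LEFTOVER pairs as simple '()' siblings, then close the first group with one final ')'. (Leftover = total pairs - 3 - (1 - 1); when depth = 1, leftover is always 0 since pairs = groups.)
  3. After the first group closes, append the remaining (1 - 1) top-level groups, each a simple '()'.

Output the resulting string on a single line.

Spec: pairs=13 depth=3 groups=1
Leftover pairs = 13 - 3 - (1-1) = 10
First group: deep chain of depth 3 + 10 sibling pairs
Remaining 0 groups: simple '()' each

Answer: ((())()()()()()()()()()())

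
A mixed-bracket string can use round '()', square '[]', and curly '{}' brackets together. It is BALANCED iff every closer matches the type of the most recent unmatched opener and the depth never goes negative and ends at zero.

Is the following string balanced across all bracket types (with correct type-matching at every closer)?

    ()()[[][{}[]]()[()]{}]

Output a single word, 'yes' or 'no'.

Answer: yes

Derivation:
pos 0: push '('; stack = (
pos 1: ')' matches '('; pop; stack = (empty)
pos 2: push '('; stack = (
pos 3: ')' matches '('; pop; stack = (empty)
pos 4: push '['; stack = [
pos 5: push '['; stack = [[
pos 6: ']' matches '['; pop; stack = [
pos 7: push '['; stack = [[
pos 8: push '{'; stack = [[{
pos 9: '}' matches '{'; pop; stack = [[
pos 10: push '['; stack = [[[
pos 11: ']' matches '['; pop; stack = [[
pos 12: ']' matches '['; pop; stack = [
pos 13: push '('; stack = [(
pos 14: ')' matches '('; pop; stack = [
pos 15: push '['; stack = [[
pos 16: push '('; stack = [[(
pos 17: ')' matches '('; pop; stack = [[
pos 18: ']' matches '['; pop; stack = [
pos 19: push '{'; stack = [{
pos 20: '}' matches '{'; pop; stack = [
pos 21: ']' matches '['; pop; stack = (empty)
end: stack empty → VALID
Verdict: properly nested → yes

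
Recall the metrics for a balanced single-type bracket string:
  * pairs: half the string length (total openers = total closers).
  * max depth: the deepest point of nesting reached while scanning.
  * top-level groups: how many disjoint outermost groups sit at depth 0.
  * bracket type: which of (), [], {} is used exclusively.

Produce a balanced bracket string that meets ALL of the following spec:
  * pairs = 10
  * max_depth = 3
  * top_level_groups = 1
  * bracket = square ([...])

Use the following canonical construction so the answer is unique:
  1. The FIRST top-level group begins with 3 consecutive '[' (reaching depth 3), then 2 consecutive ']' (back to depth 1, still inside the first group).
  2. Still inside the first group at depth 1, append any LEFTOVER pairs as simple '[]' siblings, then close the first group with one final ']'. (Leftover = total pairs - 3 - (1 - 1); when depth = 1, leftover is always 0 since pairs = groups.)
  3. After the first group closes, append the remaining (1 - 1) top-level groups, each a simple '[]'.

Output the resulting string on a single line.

Spec: pairs=10 depth=3 groups=1
Leftover pairs = 10 - 3 - (1-1) = 7
First group: deep chain of depth 3 + 7 sibling pairs
Remaining 0 groups: simple '[]' each

Answer: [[[]][][][][][][][]]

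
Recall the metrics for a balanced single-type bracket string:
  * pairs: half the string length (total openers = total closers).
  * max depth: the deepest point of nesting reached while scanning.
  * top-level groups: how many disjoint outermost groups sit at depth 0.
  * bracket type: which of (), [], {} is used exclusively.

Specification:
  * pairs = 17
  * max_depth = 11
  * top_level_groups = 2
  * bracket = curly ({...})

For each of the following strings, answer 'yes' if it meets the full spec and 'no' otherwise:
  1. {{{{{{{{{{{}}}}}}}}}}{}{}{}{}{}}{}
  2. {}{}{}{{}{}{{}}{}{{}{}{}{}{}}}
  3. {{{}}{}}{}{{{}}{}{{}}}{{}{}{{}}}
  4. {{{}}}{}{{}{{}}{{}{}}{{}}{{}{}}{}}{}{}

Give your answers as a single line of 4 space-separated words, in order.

Answer: yes no no no

Derivation:
String 1 '{{{{{{{{{{{}}}}}}}}}}{}{}{}{}{}}{}': depth seq [1 2 3 4 5 6 7 8 9 10 11 10 9 8 7 6 5 4 3 2 1 2 1 2 1 2 1 2 1 2 1 0 1 0]
  -> pairs=17 depth=11 groups=2 -> yes
String 2 '{}{}{}{{}{}{{}}{}{{}{}{}{}{}}}': depth seq [1 0 1 0 1 0 1 2 1 2 1 2 3 2 1 2 1 2 3 2 3 2 3 2 3 2 3 2 1 0]
  -> pairs=15 depth=3 groups=4 -> no
String 3 '{{{}}{}}{}{{{}}{}{{}}}{{}{}{{}}}': depth seq [1 2 3 2 1 2 1 0 1 0 1 2 3 2 1 2 1 2 3 2 1 0 1 2 1 2 1 2 3 2 1 0]
  -> pairs=16 depth=3 groups=4 -> no
String 4 '{{{}}}{}{{}{{}}{{}{}}{{}}{{}{}}{}}{}{}': depth seq [1 2 3 2 1 0 1 0 1 2 1 2 3 2 1 2 3 2 3 2 1 2 3 2 1 2 3 2 3 2 1 2 1 0 1 0 1 0]
  -> pairs=19 depth=3 groups=5 -> no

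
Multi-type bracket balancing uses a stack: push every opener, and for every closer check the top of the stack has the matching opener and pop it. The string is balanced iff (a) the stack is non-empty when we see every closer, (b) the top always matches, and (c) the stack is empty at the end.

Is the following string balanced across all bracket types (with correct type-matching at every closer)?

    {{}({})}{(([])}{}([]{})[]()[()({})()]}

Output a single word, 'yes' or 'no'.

pos 0: push '{'; stack = {
pos 1: push '{'; stack = {{
pos 2: '}' matches '{'; pop; stack = {
pos 3: push '('; stack = {(
pos 4: push '{'; stack = {({
pos 5: '}' matches '{'; pop; stack = {(
pos 6: ')' matches '('; pop; stack = {
pos 7: '}' matches '{'; pop; stack = (empty)
pos 8: push '{'; stack = {
pos 9: push '('; stack = {(
pos 10: push '('; stack = {((
pos 11: push '['; stack = {(([
pos 12: ']' matches '['; pop; stack = {((
pos 13: ')' matches '('; pop; stack = {(
pos 14: saw closer '}' but top of stack is '(' (expected ')') → INVALID
Verdict: type mismatch at position 14: '}' closes '(' → no

Answer: no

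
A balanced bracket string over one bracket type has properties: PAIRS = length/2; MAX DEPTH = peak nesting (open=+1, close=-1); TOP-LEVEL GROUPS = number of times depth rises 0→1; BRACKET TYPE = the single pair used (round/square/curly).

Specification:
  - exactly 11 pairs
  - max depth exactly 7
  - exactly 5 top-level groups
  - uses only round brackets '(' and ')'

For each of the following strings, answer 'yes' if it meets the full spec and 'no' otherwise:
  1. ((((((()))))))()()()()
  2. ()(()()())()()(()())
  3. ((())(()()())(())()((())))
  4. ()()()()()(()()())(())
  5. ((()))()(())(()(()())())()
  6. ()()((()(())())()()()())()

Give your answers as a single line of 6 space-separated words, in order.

Answer: yes no no no no no

Derivation:
String 1 '((((((()))))))()()()()': depth seq [1 2 3 4 5 6 7 6 5 4 3 2 1 0 1 0 1 0 1 0 1 0]
  -> pairs=11 depth=7 groups=5 -> yes
String 2 '()(()()())()()(()())': depth seq [1 0 1 2 1 2 1 2 1 0 1 0 1 0 1 2 1 2 1 0]
  -> pairs=10 depth=2 groups=5 -> no
String 3 '((())(()()())(())()((())))': depth seq [1 2 3 2 1 2 3 2 3 2 3 2 1 2 3 2 1 2 1 2 3 4 3 2 1 0]
  -> pairs=13 depth=4 groups=1 -> no
String 4 '()()()()()(()()())(())': depth seq [1 0 1 0 1 0 1 0 1 0 1 2 1 2 1 2 1 0 1 2 1 0]
  -> pairs=11 depth=2 groups=7 -> no
String 5 '((()))()(())(()(()())())()': depth seq [1 2 3 2 1 0 1 0 1 2 1 0 1 2 1 2 3 2 3 2 1 2 1 0 1 0]
  -> pairs=13 depth=3 groups=5 -> no
String 6 '()()((()(())())()()()())()': depth seq [1 0 1 0 1 2 3 2 3 4 3 2 3 2 1 2 1 2 1 2 1 2 1 0 1 0]
  -> pairs=13 depth=4 groups=4 -> no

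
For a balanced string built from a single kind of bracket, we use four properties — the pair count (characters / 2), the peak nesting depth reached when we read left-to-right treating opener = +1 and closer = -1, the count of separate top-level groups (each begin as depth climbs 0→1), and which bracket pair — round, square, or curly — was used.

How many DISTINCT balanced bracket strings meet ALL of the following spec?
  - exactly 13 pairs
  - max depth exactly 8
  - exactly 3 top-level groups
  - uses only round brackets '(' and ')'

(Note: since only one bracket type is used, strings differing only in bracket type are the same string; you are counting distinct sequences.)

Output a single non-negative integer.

Spec: pairs=13 depth=8 groups=3
Count(depth <= 8) = 148662
Count(depth <= 7) = 145926
Count(depth == 8) = 148662 - 145926 = 2736

Answer: 2736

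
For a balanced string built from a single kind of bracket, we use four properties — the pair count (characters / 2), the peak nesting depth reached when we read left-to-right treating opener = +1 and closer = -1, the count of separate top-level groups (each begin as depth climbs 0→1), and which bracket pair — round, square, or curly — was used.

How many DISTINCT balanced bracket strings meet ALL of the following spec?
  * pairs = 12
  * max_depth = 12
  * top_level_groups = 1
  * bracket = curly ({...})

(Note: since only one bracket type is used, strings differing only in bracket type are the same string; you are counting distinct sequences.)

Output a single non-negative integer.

Answer: 1

Derivation:
Spec: pairs=12 depth=12 groups=1
Count(depth <= 12) = 58786
Count(depth <= 11) = 58785
Count(depth == 12) = 58786 - 58785 = 1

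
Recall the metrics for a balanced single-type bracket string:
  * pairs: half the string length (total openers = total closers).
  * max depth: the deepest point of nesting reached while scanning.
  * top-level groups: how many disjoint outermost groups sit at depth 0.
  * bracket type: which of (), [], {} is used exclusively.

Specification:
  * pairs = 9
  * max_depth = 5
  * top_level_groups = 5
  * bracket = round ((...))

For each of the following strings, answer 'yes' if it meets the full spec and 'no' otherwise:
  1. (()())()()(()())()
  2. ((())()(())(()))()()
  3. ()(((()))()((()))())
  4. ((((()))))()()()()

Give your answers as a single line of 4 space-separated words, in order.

Answer: no no no yes

Derivation:
String 1 '(()())()()(()())()': depth seq [1 2 1 2 1 0 1 0 1 0 1 2 1 2 1 0 1 0]
  -> pairs=9 depth=2 groups=5 -> no
String 2 '((())()(())(()))()()': depth seq [1 2 3 2 1 2 1 2 3 2 1 2 3 2 1 0 1 0 1 0]
  -> pairs=10 depth=3 groups=3 -> no
String 3 '()(((()))()((()))())': depth seq [1 0 1 2 3 4 3 2 1 2 1 2 3 4 3 2 1 2 1 0]
  -> pairs=10 depth=4 groups=2 -> no
String 4 '((((()))))()()()()': depth seq [1 2 3 4 5 4 3 2 1 0 1 0 1 0 1 0 1 0]
  -> pairs=9 depth=5 groups=5 -> yes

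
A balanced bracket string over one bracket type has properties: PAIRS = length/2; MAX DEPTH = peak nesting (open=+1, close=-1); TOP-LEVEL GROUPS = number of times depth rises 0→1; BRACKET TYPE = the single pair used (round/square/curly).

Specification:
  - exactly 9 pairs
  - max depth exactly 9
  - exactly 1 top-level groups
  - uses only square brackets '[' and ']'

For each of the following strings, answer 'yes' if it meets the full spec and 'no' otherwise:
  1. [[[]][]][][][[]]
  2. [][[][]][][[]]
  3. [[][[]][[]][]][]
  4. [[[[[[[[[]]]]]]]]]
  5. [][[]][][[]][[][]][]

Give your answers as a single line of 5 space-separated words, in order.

Answer: no no no yes no

Derivation:
String 1 '[[[]][]][][][[]]': depth seq [1 2 3 2 1 2 1 0 1 0 1 0 1 2 1 0]
  -> pairs=8 depth=3 groups=4 -> no
String 2 '[][[][]][][[]]': depth seq [1 0 1 2 1 2 1 0 1 0 1 2 1 0]
  -> pairs=7 depth=2 groups=4 -> no
String 3 '[[][[]][[]][]][]': depth seq [1 2 1 2 3 2 1 2 3 2 1 2 1 0 1 0]
  -> pairs=8 depth=3 groups=2 -> no
String 4 '[[[[[[[[[]]]]]]]]]': depth seq [1 2 3 4 5 6 7 8 9 8 7 6 5 4 3 2 1 0]
  -> pairs=9 depth=9 groups=1 -> yes
String 5 '[][[]][][[]][[][]][]': depth seq [1 0 1 2 1 0 1 0 1 2 1 0 1 2 1 2 1 0 1 0]
  -> pairs=10 depth=2 groups=6 -> no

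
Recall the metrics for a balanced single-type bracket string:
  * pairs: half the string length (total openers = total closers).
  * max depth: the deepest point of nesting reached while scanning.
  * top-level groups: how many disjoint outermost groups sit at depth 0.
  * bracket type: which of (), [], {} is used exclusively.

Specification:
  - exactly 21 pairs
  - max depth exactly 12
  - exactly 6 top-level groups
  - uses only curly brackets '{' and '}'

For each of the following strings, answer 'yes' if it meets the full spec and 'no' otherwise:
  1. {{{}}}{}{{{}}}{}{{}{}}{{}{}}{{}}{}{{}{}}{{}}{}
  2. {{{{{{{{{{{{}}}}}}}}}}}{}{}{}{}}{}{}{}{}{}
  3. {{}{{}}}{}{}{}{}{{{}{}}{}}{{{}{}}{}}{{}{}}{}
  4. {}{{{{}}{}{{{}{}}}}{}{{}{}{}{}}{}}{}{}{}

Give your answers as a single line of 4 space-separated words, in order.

String 1 '{{{}}}{}{{{}}}{}{{}{}}{{}{}}{{}}{}{{}{}}{{}}{}': depth seq [1 2 3 2 1 0 1 0 1 2 3 2 1 0 1 0 1 2 1 2 1 0 1 2 1 2 1 0 1 2 1 0 1 0 1 2 1 2 1 0 1 2 1 0 1 0]
  -> pairs=23 depth=3 groups=11 -> no
String 2 '{{{{{{{{{{{{}}}}}}}}}}}{}{}{}{}}{}{}{}{}{}': depth seq [1 2 3 4 5 6 7 8 9 10 11 12 11 10 9 8 7 6 5 4 3 2 1 2 1 2 1 2 1 2 1 0 1 0 1 0 1 0 1 0 1 0]
  -> pairs=21 depth=12 groups=6 -> yes
String 3 '{{}{{}}}{}{}{}{}{{{}{}}{}}{{{}{}}{}}{{}{}}{}': depth seq [1 2 1 2 3 2 1 0 1 0 1 0 1 0 1 0 1 2 3 2 3 2 1 2 1 0 1 2 3 2 3 2 1 2 1 0 1 2 1 2 1 0 1 0]
  -> pairs=22 depth=3 groups=9 -> no
String 4 '{}{{{{}}{}{{{}{}}}}{}{{}{}{}{}}{}}{}{}{}': depth seq [1 0 1 2 3 4 3 2 3 2 3 4 5 4 5 4 3 2 1 2 1 2 3 2 3 2 3 2 3 2 1 2 1 0 1 0 1 0 1 0]
  -> pairs=20 depth=5 groups=5 -> no

Answer: no yes no no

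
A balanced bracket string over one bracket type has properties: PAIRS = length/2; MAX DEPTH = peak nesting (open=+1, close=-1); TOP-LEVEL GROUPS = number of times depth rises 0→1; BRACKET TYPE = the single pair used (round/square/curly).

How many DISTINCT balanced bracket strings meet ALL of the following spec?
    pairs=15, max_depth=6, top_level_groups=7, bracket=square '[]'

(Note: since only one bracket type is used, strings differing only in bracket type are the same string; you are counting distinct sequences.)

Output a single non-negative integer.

Spec: pairs=15 depth=6 groups=7
Count(depth <= 6) = 147910
Count(depth <= 5) = 141526
Count(depth == 6) = 147910 - 141526 = 6384

Answer: 6384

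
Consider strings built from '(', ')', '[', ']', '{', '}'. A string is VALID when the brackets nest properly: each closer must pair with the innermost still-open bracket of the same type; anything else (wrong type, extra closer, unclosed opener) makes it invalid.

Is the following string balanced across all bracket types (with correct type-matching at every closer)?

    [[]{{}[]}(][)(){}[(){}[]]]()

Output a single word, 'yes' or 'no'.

pos 0: push '['; stack = [
pos 1: push '['; stack = [[
pos 2: ']' matches '['; pop; stack = [
pos 3: push '{'; stack = [{
pos 4: push '{'; stack = [{{
pos 5: '}' matches '{'; pop; stack = [{
pos 6: push '['; stack = [{[
pos 7: ']' matches '['; pop; stack = [{
pos 8: '}' matches '{'; pop; stack = [
pos 9: push '('; stack = [(
pos 10: saw closer ']' but top of stack is '(' (expected ')') → INVALID
Verdict: type mismatch at position 10: ']' closes '(' → no

Answer: no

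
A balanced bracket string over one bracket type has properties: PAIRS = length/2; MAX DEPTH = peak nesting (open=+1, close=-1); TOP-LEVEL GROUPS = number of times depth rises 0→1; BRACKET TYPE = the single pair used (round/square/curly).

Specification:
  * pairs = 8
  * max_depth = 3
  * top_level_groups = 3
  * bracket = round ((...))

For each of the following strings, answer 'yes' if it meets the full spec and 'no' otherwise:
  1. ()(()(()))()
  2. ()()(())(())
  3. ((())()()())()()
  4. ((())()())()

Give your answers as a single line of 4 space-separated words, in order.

String 1 '()(()(()))()': depth seq [1 0 1 2 1 2 3 2 1 0 1 0]
  -> pairs=6 depth=3 groups=3 -> no
String 2 '()()(())(())': depth seq [1 0 1 0 1 2 1 0 1 2 1 0]
  -> pairs=6 depth=2 groups=4 -> no
String 3 '((())()()())()()': depth seq [1 2 3 2 1 2 1 2 1 2 1 0 1 0 1 0]
  -> pairs=8 depth=3 groups=3 -> yes
String 4 '((())()())()': depth seq [1 2 3 2 1 2 1 2 1 0 1 0]
  -> pairs=6 depth=3 groups=2 -> no

Answer: no no yes no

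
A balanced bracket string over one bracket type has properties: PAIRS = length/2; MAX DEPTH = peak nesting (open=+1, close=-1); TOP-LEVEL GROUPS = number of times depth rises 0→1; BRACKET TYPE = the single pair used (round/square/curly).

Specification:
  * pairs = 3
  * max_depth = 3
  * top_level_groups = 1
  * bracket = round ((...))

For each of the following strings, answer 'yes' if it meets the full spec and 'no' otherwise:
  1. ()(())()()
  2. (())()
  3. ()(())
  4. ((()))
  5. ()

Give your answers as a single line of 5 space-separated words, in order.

Answer: no no no yes no

Derivation:
String 1 '()(())()()': depth seq [1 0 1 2 1 0 1 0 1 0]
  -> pairs=5 depth=2 groups=4 -> no
String 2 '(())()': depth seq [1 2 1 0 1 0]
  -> pairs=3 depth=2 groups=2 -> no
String 3 '()(())': depth seq [1 0 1 2 1 0]
  -> pairs=3 depth=2 groups=2 -> no
String 4 '((()))': depth seq [1 2 3 2 1 0]
  -> pairs=3 depth=3 groups=1 -> yes
String 5 '()': depth seq [1 0]
  -> pairs=1 depth=1 groups=1 -> no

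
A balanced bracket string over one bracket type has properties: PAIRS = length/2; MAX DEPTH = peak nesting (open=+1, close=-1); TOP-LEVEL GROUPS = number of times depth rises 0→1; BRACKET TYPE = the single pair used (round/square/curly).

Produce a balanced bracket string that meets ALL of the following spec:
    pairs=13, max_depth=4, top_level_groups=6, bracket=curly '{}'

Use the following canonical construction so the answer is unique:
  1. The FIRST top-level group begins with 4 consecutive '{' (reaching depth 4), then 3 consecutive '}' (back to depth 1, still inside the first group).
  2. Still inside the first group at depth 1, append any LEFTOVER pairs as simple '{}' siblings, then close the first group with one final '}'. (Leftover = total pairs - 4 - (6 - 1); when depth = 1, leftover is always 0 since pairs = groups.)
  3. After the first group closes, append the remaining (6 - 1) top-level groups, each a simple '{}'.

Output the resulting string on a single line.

Answer: {{{{}}}{}{}{}{}}{}{}{}{}{}

Derivation:
Spec: pairs=13 depth=4 groups=6
Leftover pairs = 13 - 4 - (6-1) = 4
First group: deep chain of depth 4 + 4 sibling pairs
Remaining 5 groups: simple '{}' each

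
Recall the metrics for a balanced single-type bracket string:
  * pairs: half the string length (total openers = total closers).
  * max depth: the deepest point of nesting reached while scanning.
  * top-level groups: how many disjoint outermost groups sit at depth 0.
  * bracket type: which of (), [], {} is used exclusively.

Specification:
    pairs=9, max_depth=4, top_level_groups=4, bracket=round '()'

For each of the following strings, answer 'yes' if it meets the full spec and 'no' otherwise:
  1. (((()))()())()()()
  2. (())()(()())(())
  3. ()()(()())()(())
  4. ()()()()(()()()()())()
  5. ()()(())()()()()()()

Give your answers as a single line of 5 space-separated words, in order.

String 1 '(((()))()())()()()': depth seq [1 2 3 4 3 2 1 2 1 2 1 0 1 0 1 0 1 0]
  -> pairs=9 depth=4 groups=4 -> yes
String 2 '(())()(()())(())': depth seq [1 2 1 0 1 0 1 2 1 2 1 0 1 2 1 0]
  -> pairs=8 depth=2 groups=4 -> no
String 3 '()()(()())()(())': depth seq [1 0 1 0 1 2 1 2 1 0 1 0 1 2 1 0]
  -> pairs=8 depth=2 groups=5 -> no
String 4 '()()()()(()()()()())()': depth seq [1 0 1 0 1 0 1 0 1 2 1 2 1 2 1 2 1 2 1 0 1 0]
  -> pairs=11 depth=2 groups=6 -> no
String 5 '()()(())()()()()()()': depth seq [1 0 1 0 1 2 1 0 1 0 1 0 1 0 1 0 1 0 1 0]
  -> pairs=10 depth=2 groups=9 -> no

Answer: yes no no no no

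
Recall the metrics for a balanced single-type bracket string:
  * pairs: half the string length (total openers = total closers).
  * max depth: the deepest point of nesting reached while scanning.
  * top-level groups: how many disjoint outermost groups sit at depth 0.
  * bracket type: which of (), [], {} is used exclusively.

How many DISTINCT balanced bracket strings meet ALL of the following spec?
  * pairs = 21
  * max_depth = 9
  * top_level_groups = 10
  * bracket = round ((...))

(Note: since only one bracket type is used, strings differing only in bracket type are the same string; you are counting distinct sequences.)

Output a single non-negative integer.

Answer: 31920

Derivation:
Spec: pairs=21 depth=9 groups=10
Count(depth <= 9) = 40316110
Count(depth <= 8) = 40284190
Count(depth == 9) = 40316110 - 40284190 = 31920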